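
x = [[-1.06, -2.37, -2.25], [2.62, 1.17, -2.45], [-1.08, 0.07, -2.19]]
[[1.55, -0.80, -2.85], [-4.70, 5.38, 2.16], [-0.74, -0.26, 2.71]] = x @ [[-0.74, 1.41, -0.88], [-0.96, 0.25, 2.29], [0.67, -0.57, -0.73]]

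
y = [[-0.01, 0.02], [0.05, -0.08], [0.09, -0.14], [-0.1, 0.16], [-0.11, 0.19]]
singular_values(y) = [0.35, 0.01]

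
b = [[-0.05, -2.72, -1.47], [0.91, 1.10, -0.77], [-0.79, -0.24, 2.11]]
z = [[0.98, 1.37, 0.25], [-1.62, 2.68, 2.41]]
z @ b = [[1.00, -1.22, -1.97], [0.62, 6.78, 5.4]]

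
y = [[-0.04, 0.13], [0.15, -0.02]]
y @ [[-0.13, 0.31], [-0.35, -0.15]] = [[-0.04, -0.03], [-0.01, 0.05]]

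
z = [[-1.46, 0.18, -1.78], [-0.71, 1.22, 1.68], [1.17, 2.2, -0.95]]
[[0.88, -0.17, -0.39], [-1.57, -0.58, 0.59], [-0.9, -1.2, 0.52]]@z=[[-1.62, -0.91, -1.48], [3.39, 0.31, 1.26], [2.77, -0.48, -0.91]]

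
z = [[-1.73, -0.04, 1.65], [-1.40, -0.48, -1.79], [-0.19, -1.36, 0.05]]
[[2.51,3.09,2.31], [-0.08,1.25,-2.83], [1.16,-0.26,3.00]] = z@ [[-0.69, -1.47, 0.45], [-0.73, 0.41, -2.20], [0.78, 0.34, 1.82]]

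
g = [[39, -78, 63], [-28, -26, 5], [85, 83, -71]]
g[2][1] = 83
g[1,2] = 5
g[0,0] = 39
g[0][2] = 63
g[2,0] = 85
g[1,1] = -26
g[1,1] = -26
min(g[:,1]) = -78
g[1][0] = -28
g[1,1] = -26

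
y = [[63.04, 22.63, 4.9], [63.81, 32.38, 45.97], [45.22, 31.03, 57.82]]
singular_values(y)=[128.84, 38.64, 1.17]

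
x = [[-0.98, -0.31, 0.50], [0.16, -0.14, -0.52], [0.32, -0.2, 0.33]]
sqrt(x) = [[0.04+0.99j, -0.09+0.19j, (0.26-0.31j)], [-0.06-0.10j, 0.13+0.46j, -0.37+0.33j], [(0.1-0.2j), (-0.21+0.13j), 0.60+0.17j]]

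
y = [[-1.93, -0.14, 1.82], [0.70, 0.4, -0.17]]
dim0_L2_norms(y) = [2.05, 0.42, 1.83]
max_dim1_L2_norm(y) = 2.66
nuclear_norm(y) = 3.23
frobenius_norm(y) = 2.78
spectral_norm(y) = 2.74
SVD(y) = [[-0.97, 0.24], [0.24, 0.97]] @ diag([2.7366891191241107, 0.4963191163633556]) @ [[0.75, 0.09, -0.66], [0.42, 0.71, 0.56]]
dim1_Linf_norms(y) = [1.93, 0.7]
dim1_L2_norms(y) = [2.66, 0.82]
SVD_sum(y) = [[-1.98, -0.23, 1.75],[0.5, 0.06, -0.44]] + [[0.05, 0.09, 0.07], [0.2, 0.34, 0.27]]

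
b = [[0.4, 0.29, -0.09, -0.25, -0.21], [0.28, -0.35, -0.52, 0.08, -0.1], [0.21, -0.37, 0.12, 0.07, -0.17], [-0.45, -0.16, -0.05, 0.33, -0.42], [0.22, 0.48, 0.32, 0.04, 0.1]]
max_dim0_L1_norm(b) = 1.65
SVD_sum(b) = [[0.12,0.24,0.13,-0.10,0.10], [-0.15,-0.31,-0.17,0.13,-0.13], [-0.08,-0.16,-0.09,0.07,-0.07], [-0.18,-0.38,-0.21,0.16,-0.16], [0.20,0.42,0.23,-0.17,0.18]] + [[0.29, -0.08, -0.19, -0.10, -0.01], [0.43, -0.11, -0.27, -0.15, -0.01], [0.13, -0.04, -0.08, -0.05, -0.0], [-0.30, 0.08, 0.19, 0.10, 0.01], [-0.08, 0.02, 0.05, 0.03, 0.0]] + [[0.04, 0.12, -0.0, 0.05, -0.28], [0.00, 0.0, -0.0, 0.00, -0.01], [0.01, 0.02, -0.00, 0.01, -0.04], [0.04, 0.12, -0.00, 0.05, -0.28], [0.02, 0.05, -0.0, 0.02, -0.11]] + [[-0.02, 0.03, -0.04, -0.01, 0.01], [-0.03, 0.04, -0.06, -0.01, 0.01], [0.16, -0.18, 0.29, 0.07, -0.05], [-0.01, 0.01, -0.02, -0.01, 0.00], [0.04, -0.04, 0.07, 0.02, -0.01]] + [[-0.03, -0.02, 0.02, -0.09, -0.03],[0.03, 0.03, -0.02, 0.11, 0.04],[-0.01, -0.01, 0.0, -0.02, -0.01],[0.01, 0.01, -0.01, 0.03, 0.01],[0.05, 0.04, -0.03, 0.15, 0.05]]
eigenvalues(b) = [(-0.67+0j), (0.08+0.42j), (0.08-0.42j), (0.74+0j), (0.38+0j)]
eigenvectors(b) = [[(-0.31+0j),-0.34+0.04j,-0.34-0.04j,0.54+0.00j,(0.17+0j)], [(0.72+0j),-0.22-0.06j,-0.22+0.06j,0.06+0.00j,(-0.42+0j)], [(0.33+0j),(-0.16+0.13j),-0.16-0.13j,(0.01+0j),(0.58+0j)], [(-0.21+0j),(-0.64+0j),(-0.64-0j),-0.82+0.00j,(-0.67+0j)], [(-0.48+0j),0.09+0.61j,(0.09-0.61j),(0.18+0j),(-0.02+0j)]]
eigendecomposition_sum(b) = [[-0.09-0.00j, (0.19-0j), (0.11-0j), (-0.05-0j), -0.00-0.00j], [(0.21+0j), -0.43+0.00j, (-0.25+0j), 0.10+0.00j, 0j], [(0.1+0j), (-0.2+0j), (-0.12+0j), (0.05+0j), 0j], [(-0.06-0j), (0.13-0j), 0.08-0.00j, (-0.03-0j), -0.00-0.00j], [(-0.14-0j), (0.29-0j), (0.17-0j), -0.07-0.00j, -0.00-0.00j]] + [[0.06+0.07j, -0.03+0.03j, -0.03+0.06j, 0.01+0.05j, (-0.11+0.02j)], [(0.02+0.06j), (-0.03+0.01j), -0.04+0.03j, -0.01+0.03j, -0.08-0.01j], [(0.05+0.02j), (-0.01+0.03j), 0.04j, 0.02+0.02j, -0.05+0.05j], [(0.09+0.14j), (-0.07+0.05j), -0.08+0.11j, (0.01+0.1j), (-0.22+0.01j)], [0.12-0.10j, 0.05+0.06j, 0.11+0.06j, 0.09-0.02j, 0.04+0.21j]] + [[0.06-0.07j, -0.03-0.03j, -0.03-0.06j, (0.01-0.05j), -0.11-0.02j], [0.02-0.06j, -0.03-0.01j, -0.04-0.03j, -0.01-0.03j, -0.08+0.01j], [(0.05-0.02j), -0.01-0.03j, 0.00-0.04j, (0.02-0.02j), (-0.05-0.05j)], [(0.09-0.14j), -0.07-0.05j, (-0.08-0.11j), 0.01-0.10j, (-0.22-0.01j)], [(0.12+0.1j), 0.05-0.06j, 0.11-0.06j, (0.09+0.02j), (0.04-0.21j)]] + [[0.37+0.00j, (0.22+0j), (-0.2+0j), (-0.22+0j), (0.04+0j)], [(0.04+0j), 0.02+0.00j, (-0.02+0j), -0.02+0.00j, 0j], [0j, 0j, (-0+0j), -0.00+0.00j, 0.00+0.00j], [-0.56-0.00j, (-0.33-0j), (0.3-0j), 0.33-0.00j, -0.06-0.00j], [(0.13+0j), 0.07+0.00j, (-0.07+0j), (-0.07+0j), 0.01+0.00j]] + [[-0j, (-0.05-0j), (0.07-0j), -0.01-0.00j, (-0.02+0j)], [-0.01+0.00j, 0.11+0.00j, (-0.17+0j), (0.01+0j), 0.05-0.00j], [0.01-0.00j, (-0.16-0j), (0.24-0j), (-0.02-0j), (-0.07+0j)], [(-0.01+0j), 0.18+0.00j, -0.27+0.00j, (0.02+0j), (0.08-0j)], [(-0+0j), (0.01+0j), (-0.01+0j), 0j, -0j]]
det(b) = -0.03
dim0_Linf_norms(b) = [0.45, 0.48, 0.52, 0.33, 0.42]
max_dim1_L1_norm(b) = 1.41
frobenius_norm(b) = 1.41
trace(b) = 0.60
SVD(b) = [[-0.34, -0.48, -0.68, 0.14, 0.41], [0.43, -0.69, -0.02, 0.2, -0.55], [0.23, -0.22, -0.10, -0.94, 0.11], [0.54, 0.49, -0.67, 0.07, -0.13], [-0.59, 0.13, -0.27, -0.23, -0.71]] @ diag([0.9668736974430351, 0.7813893844735608, 0.4619576693186008, 0.4110231752558226, 0.23799358013444757]) @ [[-0.35,-0.73,-0.40,0.30,-0.31], [-0.79,0.21,0.5,0.27,0.02], [-0.13,-0.39,0.01,-0.15,0.9], [-0.4,0.48,-0.75,-0.17,0.13], [-0.27,-0.21,0.16,-0.89,-0.28]]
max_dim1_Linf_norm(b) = 0.52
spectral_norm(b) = 0.97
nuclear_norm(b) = 2.86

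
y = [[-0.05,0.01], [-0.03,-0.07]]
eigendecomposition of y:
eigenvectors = [[(-0.29-0.41j), (-0.29+0.41j)], [0.87+0.00j, 0.87-0.00j]]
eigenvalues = [(-0.06+0.01j), (-0.06-0.01j)]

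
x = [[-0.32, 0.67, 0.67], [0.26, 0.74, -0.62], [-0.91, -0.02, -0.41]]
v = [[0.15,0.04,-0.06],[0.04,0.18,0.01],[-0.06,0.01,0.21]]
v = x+[[0.47, -0.63, -0.73], [-0.22, -0.56, 0.63], [0.85, 0.03, 0.62]]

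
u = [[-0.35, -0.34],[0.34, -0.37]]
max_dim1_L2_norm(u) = 0.5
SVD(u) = [[0.37, 0.93], [0.93, -0.37]] @ diag([0.5051767361255978, 0.485176736125598]) @ [[0.37, -0.93], [-0.93, -0.37]]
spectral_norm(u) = 0.51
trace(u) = -0.72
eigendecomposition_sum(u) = [[(-0.17+0.18j), (-0.17-0.18j)], [(0.17+0.18j), -0.18+0.16j]] + [[-0.18-0.18j, (-0.17+0.18j)], [0.17-0.18j, -0.18-0.16j]]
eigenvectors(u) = [[-0.71+0.00j, -0.71-0.00j], [-0.02+0.71j, -0.02-0.71j]]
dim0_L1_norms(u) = [0.69, 0.71]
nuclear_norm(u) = 0.99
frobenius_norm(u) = 0.70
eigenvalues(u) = [(-0.36+0.34j), (-0.36-0.34j)]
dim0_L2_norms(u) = [0.49, 0.5]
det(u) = 0.25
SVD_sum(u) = [[0.07, -0.17], [0.17, -0.44]] + [[-0.42, -0.17], [0.17, 0.07]]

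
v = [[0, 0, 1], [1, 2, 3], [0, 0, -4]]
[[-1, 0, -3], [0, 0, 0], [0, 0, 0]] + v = [[-1, 0, -2], [1, 2, 3], [0, 0, -4]]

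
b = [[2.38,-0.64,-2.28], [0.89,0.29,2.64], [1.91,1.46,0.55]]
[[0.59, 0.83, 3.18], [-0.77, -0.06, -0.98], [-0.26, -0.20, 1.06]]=b @ [[-0.03, 0.20, 0.74],[-0.03, -0.38, -0.01],[-0.28, -0.05, -0.62]]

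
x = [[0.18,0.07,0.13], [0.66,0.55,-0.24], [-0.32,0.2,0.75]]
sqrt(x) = [[0.43, 0.05, 0.10], [0.52, 0.74, -0.18], [-0.29, 0.13, 0.9]]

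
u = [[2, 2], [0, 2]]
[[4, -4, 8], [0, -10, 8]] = u @ [[2, 3, 0], [0, -5, 4]]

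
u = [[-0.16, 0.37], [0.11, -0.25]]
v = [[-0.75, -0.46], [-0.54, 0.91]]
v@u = [[0.07, -0.16], [0.19, -0.43]]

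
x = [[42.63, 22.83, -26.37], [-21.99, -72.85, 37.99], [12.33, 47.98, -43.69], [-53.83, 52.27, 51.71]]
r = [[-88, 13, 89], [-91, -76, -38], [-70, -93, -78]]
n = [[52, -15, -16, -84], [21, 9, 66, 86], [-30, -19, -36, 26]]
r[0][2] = 89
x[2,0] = 12.33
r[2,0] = -70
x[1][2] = 37.99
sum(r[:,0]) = -249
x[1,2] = 37.99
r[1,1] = -76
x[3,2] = 51.71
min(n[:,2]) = -36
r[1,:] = [-91, -76, -38]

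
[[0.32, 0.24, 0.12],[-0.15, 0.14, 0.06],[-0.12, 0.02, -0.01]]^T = [[0.32, -0.15, -0.12], [0.24, 0.14, 0.02], [0.12, 0.06, -0.01]]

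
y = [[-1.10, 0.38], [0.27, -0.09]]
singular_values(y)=[1.2, 0.0]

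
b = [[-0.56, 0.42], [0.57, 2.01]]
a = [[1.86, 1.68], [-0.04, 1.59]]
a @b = [[-0.08, 4.16], [0.93, 3.18]]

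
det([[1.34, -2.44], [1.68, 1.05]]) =5.506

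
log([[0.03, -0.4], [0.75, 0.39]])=[[-1.0, -0.92], [1.72, -0.17]]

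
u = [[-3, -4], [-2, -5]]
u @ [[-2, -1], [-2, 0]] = [[14, 3], [14, 2]]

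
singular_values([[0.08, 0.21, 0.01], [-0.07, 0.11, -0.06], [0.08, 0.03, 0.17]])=[0.25, 0.21, 0.06]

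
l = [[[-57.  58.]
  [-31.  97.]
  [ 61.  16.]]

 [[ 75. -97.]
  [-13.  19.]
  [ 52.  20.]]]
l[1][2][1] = 20.0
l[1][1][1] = 19.0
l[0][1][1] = 97.0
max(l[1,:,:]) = 75.0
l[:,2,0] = [61.0, 52.0]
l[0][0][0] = -57.0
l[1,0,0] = 75.0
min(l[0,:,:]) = -57.0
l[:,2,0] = [61.0, 52.0]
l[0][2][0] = 61.0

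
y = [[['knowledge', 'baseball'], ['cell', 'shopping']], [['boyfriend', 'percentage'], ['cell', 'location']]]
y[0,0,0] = 'knowledge'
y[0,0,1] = 'baseball'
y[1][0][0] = 'boyfriend'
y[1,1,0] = 'cell'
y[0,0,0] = 'knowledge'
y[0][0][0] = 'knowledge'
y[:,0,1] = ['baseball', 'percentage']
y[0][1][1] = 'shopping'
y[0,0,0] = 'knowledge'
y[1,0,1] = 'percentage'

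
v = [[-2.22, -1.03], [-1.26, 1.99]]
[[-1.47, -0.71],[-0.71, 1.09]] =v @ [[0.64, 0.05], [0.05, 0.58]]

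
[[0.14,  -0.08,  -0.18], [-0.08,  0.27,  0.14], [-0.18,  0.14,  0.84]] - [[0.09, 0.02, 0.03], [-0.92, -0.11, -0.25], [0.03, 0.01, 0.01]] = [[0.05,-0.10,-0.21], [0.84,0.38,0.39], [-0.21,0.13,0.83]]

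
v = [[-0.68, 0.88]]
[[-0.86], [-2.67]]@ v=[[0.58, -0.76], [1.82, -2.35]]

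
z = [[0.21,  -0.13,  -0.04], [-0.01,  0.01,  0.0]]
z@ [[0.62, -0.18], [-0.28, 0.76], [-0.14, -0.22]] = [[0.17,-0.13], [-0.01,0.01]]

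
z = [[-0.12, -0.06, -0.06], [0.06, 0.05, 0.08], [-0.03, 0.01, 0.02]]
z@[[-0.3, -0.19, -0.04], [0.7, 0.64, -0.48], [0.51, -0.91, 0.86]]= [[-0.04, 0.04, -0.02], [0.06, -0.05, 0.04], [0.03, -0.01, 0.01]]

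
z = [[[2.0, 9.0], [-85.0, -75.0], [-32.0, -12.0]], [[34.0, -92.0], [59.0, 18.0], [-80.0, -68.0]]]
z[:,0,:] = [[2.0, 9.0], [34.0, -92.0]]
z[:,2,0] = [-32.0, -80.0]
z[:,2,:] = [[-32.0, -12.0], [-80.0, -68.0]]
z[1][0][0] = 34.0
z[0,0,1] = 9.0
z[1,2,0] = -80.0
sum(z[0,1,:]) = -160.0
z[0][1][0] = -85.0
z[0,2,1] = -12.0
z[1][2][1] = -68.0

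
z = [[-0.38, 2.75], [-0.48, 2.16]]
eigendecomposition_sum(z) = [[0.58, -0.89], [0.15, -0.23]] + [[-0.96, 3.64], [-0.63, 2.39]]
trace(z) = 1.78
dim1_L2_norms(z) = [2.78, 2.21]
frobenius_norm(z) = 3.55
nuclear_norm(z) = 3.69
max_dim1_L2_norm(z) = 2.78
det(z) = 0.50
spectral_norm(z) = 3.55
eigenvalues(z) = [0.35, 1.43]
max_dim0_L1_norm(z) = 4.91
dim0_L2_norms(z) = [0.61, 3.5]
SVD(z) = [[-0.78, -0.62], [-0.62, 0.78]] @ diag([3.5472659332889886, 0.140728101413346]) @ [[0.17, -0.99], [-0.99, -0.17]]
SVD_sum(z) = [[-0.47, 2.74], [-0.37, 2.18]] + [[0.09,0.01], [-0.11,-0.02]]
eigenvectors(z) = [[-0.97, -0.84], [-0.26, -0.55]]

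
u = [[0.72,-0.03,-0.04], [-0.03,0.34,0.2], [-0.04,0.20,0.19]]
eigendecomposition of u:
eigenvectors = [[0.98, -0.19, 0.02], [-0.14, -0.81, -0.57], [-0.12, -0.55, 0.82]]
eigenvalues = [0.73, 0.47, 0.05]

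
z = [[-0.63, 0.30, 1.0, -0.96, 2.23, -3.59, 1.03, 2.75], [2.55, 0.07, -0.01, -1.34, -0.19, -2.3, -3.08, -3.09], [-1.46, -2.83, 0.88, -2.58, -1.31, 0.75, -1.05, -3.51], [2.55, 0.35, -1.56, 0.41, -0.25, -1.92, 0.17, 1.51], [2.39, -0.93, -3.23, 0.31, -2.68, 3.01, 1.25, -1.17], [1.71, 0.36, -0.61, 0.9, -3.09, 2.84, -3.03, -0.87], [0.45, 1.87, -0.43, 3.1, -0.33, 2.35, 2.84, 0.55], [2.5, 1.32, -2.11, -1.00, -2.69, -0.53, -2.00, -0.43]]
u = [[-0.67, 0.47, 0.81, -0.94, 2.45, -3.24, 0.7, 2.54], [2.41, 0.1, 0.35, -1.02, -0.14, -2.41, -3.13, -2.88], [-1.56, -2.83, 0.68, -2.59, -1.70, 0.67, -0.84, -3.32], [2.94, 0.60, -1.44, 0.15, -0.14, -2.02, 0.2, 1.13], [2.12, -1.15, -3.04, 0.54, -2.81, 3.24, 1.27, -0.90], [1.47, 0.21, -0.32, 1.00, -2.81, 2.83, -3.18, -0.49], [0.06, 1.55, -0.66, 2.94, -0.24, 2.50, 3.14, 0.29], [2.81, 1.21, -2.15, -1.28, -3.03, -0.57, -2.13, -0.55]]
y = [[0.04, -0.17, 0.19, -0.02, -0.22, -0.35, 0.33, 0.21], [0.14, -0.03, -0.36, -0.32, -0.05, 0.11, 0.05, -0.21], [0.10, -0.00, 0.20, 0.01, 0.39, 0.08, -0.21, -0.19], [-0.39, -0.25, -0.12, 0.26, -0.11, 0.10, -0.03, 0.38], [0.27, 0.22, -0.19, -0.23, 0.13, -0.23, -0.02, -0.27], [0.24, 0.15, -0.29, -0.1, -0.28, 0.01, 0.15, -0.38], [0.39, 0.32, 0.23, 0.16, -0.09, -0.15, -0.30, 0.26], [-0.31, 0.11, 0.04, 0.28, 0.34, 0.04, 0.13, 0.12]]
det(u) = -744.89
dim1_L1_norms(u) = [11.82, 12.44, 14.19, 8.62, 15.07, 12.31, 11.38, 13.73]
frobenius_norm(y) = 1.76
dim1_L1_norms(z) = [12.49, 12.63, 14.37, 8.72, 14.97, 13.41, 11.92, 12.58]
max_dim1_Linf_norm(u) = 3.32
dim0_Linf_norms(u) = [2.94, 2.83, 3.04, 2.94, 3.03, 3.24, 3.18, 3.32]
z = y + u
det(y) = 0.00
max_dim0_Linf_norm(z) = 3.59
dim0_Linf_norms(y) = [0.39, 0.32, 0.36, 0.32, 0.39, 0.35, 0.33, 0.38]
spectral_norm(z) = 9.73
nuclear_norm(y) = 4.17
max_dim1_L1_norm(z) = 14.97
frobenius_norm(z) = 15.19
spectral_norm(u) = 9.47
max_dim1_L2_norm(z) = 6.02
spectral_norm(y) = 1.12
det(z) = -2632.63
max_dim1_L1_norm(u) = 15.07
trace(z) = 3.30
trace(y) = 0.43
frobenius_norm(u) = 15.14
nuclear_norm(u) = 33.65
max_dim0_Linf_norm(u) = 3.32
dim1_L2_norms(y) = [0.63, 0.56, 0.54, 0.68, 0.59, 0.65, 0.72, 0.58]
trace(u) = 2.87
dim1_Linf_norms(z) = [3.59, 3.09, 3.51, 2.55, 3.23, 3.09, 3.1, 2.69]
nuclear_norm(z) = 33.88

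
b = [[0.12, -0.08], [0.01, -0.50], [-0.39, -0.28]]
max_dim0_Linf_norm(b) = 0.5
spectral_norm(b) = 0.61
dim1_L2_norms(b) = [0.14, 0.5, 0.48]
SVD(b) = [[-0.04, 0.40], [-0.74, 0.61], [-0.68, -0.68]] @ diag([0.6142295341853024, 0.35230963559702194]) @ [[0.41, 0.91], [0.91, -0.41]]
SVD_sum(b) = [[-0.01, -0.02], [-0.19, -0.41], [-0.17, -0.38]] + [[0.13, -0.06],[0.2, -0.09],[-0.22, 0.1]]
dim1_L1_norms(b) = [0.2, 0.51, 0.67]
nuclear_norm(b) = 0.97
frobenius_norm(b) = 0.71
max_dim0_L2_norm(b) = 0.58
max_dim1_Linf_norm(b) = 0.5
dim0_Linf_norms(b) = [0.39, 0.5]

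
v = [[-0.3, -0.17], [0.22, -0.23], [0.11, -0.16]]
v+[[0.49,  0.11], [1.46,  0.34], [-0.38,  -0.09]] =[[0.19, -0.06], [1.68, 0.11], [-0.27, -0.25]]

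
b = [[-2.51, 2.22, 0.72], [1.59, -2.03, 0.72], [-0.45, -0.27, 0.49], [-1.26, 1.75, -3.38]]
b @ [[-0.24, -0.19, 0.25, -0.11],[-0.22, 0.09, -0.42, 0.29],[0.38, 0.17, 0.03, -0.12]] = [[0.39,0.8,-1.54,0.83], [0.34,-0.36,1.27,-0.85], [0.35,0.14,0.02,-0.09], [-1.37,-0.18,-1.15,1.05]]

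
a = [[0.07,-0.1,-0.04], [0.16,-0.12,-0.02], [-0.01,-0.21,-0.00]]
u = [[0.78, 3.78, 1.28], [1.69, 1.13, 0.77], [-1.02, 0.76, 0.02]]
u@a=[[0.65, -0.80, -0.11], [0.29, -0.47, -0.09], [0.05, 0.01, 0.03]]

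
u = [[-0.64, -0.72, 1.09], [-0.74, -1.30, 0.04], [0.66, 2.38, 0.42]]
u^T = [[-0.64, -0.74, 0.66], [-0.72, -1.30, 2.38], [1.09, 0.04, 0.42]]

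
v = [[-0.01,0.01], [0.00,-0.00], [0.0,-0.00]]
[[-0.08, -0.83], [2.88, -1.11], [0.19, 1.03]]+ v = [[-0.09, -0.82], [2.88, -1.11], [0.19, 1.03]]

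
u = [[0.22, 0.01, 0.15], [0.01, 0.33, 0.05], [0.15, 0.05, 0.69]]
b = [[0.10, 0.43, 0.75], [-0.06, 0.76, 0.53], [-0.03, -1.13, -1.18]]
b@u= [[0.14, 0.18, 0.55], [0.07, 0.28, 0.39], [-0.19, -0.43, -0.88]]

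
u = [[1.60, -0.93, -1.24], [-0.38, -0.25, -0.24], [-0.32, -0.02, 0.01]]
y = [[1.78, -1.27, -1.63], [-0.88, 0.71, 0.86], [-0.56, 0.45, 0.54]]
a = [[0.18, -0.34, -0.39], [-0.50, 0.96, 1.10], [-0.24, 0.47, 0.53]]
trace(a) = 1.67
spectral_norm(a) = 1.80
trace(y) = 3.03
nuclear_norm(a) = 1.81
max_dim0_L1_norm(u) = 2.3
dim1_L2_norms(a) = [0.55, 1.54, 0.75]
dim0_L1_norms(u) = [2.3, 1.2, 1.49]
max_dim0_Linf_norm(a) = 1.1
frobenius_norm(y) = 3.20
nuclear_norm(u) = 2.80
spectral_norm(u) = 2.24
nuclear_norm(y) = 3.28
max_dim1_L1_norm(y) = 4.68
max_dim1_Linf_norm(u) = 1.6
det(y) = -0.00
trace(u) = 1.36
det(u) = 0.00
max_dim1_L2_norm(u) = 2.23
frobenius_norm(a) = 1.80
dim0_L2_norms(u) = [1.68, 0.96, 1.26]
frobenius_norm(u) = 2.31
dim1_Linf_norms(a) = [0.39, 1.1, 0.53]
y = u + a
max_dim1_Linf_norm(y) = 1.78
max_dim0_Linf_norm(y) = 1.78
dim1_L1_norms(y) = [4.68, 2.45, 1.55]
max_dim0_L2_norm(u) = 1.68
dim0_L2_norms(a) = [0.58, 1.12, 1.28]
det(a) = -0.00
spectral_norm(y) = 3.20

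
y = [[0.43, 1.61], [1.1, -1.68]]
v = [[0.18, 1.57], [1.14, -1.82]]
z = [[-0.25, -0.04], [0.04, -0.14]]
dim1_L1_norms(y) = [2.04, 2.78]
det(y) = -2.49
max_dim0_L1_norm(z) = 0.29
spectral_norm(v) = 2.53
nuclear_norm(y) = 3.43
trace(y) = -1.25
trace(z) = -0.39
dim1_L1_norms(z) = [0.29, 0.18]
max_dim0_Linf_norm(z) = 0.25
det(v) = -2.12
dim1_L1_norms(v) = [1.75, 2.96]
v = z + y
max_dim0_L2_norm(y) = 2.33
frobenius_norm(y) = 2.61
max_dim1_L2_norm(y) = 2.01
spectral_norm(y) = 2.39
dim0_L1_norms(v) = [1.32, 3.39]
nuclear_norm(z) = 0.40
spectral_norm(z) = 0.25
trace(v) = -1.64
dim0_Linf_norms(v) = [1.14, 1.82]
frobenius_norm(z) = 0.29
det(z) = 0.04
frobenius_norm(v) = 2.67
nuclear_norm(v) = 3.37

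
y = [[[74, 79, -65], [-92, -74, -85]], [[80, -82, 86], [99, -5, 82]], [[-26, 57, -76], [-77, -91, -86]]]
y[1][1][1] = -5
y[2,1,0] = -77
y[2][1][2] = -86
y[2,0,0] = -26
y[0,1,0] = -92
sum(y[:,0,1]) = 54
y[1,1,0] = 99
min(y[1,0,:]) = -82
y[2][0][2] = -76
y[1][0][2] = 86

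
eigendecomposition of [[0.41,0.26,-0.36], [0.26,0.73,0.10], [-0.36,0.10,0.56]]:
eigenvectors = [[-0.75,  0.64,  -0.19], [0.35,  0.62,  0.70], [-0.56,  -0.46,  0.69]]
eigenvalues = [0.02, 0.92, 0.76]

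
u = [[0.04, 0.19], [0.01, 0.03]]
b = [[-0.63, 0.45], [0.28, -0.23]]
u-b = [[0.67, -0.26], [-0.27, 0.26]]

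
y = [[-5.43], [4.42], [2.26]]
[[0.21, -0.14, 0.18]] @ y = [[-1.35]]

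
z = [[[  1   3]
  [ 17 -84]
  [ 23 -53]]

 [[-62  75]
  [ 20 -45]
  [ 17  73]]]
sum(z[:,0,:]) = 17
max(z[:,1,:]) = 20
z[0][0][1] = 3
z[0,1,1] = -84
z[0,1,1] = -84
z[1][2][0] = 17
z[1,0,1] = 75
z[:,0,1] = [3, 75]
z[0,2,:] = [23, -53]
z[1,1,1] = -45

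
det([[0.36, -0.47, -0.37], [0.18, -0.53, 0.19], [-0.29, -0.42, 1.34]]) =-0.003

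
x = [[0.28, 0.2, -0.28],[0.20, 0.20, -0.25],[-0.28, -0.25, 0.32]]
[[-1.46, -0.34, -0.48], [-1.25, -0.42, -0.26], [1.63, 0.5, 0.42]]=x@[[-1.2, 1.19, -3.40], [-0.11, -2.97, -0.22], [3.95, 0.27, -1.85]]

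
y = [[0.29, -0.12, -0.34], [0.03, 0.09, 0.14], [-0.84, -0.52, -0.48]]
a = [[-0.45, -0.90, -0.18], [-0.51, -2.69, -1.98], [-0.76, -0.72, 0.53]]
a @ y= [[-0.01, 0.07, 0.11], [1.43, 0.85, 0.75], [-0.69, -0.25, -0.10]]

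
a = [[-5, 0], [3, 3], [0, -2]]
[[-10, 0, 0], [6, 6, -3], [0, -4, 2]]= a@[[2, 0, 0], [0, 2, -1]]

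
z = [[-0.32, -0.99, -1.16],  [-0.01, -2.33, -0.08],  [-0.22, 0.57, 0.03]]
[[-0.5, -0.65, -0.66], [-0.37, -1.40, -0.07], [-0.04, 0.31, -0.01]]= z@[[0.57, 0.15, 0.15], [0.15, 0.60, 0.01], [0.15, 0.01, 0.52]]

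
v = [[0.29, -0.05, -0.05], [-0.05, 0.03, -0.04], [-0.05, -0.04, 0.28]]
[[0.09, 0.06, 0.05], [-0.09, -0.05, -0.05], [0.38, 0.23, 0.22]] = v @ [[0.54, 0.33, 0.31], [-0.11, -0.07, -0.06], [1.44, 0.88, 0.82]]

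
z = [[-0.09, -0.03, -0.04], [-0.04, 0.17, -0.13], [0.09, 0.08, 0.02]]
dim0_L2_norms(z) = [0.13, 0.19, 0.14]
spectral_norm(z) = 0.22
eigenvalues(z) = [-0.04, 0.05, 0.09]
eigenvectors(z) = [[0.69, -0.33, -0.26], [-0.28, 0.64, 0.78], [-0.67, 0.69, 0.57]]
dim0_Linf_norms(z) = [0.09, 0.17, 0.13]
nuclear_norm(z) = 0.38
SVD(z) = [[-0.04, 0.66, 0.75], [-0.98, 0.13, -0.16], [-0.20, -0.74, 0.65]] @ diag([0.22146937854001017, 0.15435383888204626, 0.005119256926252955]) @ [[0.11, -0.82, 0.56], [-0.85, -0.37, -0.37], [-0.52, 0.44, 0.74]]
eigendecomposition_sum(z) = [[-0.08, 0.0, -0.04], [0.03, -0.0, 0.02], [0.07, -0.0, 0.04]] + [[-0.11, 0.07, -0.14], [0.21, -0.13, 0.27], [0.22, -0.14, 0.29]] + [[0.09,-0.1,0.14], [-0.28,0.30,-0.41], [-0.21,0.22,-0.31]]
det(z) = -0.00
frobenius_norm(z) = 0.27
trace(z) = 0.10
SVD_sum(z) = [[-0.00, 0.01, -0.00], [-0.02, 0.18, -0.12], [-0.0, 0.04, -0.02]] + [[-0.09,-0.04,-0.04],[-0.02,-0.01,-0.01],[0.10,0.04,0.04]] + [[-0.0,  0.00,  0.00],[0.0,  -0.00,  -0.0],[-0.00,  0.0,  0.00]]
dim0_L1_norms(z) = [0.22, 0.28, 0.19]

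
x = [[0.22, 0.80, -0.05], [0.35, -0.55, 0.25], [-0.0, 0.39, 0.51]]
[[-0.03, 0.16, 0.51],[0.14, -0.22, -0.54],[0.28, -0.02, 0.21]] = x @ [[-0.0, -0.13, -0.32], [0.00, 0.22, 0.72], [0.55, -0.21, -0.14]]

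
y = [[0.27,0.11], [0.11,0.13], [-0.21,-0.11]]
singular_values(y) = [0.41, 0.07]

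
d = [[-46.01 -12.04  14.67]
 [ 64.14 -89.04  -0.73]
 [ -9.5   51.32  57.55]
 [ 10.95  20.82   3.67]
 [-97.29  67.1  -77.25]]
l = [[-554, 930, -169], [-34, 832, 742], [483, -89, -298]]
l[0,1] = 930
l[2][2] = -298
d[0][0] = -46.01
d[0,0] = -46.01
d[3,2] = 3.67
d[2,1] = 51.32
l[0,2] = -169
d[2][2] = 57.55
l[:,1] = [930, 832, -89]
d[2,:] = [-9.5, 51.32, 57.55]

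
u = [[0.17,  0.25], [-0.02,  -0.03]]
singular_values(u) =[0.3, 0.0]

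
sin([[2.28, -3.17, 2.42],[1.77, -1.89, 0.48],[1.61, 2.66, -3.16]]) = [[0.88, -0.2, 0.22], [1.04, -1.73, 0.59], [1.36, -2.82, 1.11]]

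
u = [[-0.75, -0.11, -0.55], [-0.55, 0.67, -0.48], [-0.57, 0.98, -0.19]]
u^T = [[-0.75,-0.55,-0.57], [-0.11,0.67,0.98], [-0.55,-0.48,-0.19]]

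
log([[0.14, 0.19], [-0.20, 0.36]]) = [[-1.60, 0.68], [-0.71, -0.82]]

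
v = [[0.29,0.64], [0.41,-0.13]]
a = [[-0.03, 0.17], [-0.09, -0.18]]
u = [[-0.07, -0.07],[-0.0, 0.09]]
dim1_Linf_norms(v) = [0.64, 0.41]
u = v @ a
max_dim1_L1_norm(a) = 0.27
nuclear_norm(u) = 0.17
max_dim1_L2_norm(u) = 0.1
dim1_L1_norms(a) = [0.2, 0.27]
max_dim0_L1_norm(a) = 0.35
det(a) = 0.02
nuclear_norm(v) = 1.13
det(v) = -0.30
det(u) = -0.01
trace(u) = 0.02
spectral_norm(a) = 0.25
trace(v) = 0.16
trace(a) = -0.21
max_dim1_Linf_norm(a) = 0.18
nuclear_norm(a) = 0.33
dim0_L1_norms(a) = [0.12, 0.35]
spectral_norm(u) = 0.12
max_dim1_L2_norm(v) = 0.7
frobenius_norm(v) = 0.82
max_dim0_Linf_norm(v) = 0.64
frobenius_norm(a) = 0.27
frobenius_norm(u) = 0.13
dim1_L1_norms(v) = [0.93, 0.54]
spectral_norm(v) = 0.71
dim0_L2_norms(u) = [0.07, 0.11]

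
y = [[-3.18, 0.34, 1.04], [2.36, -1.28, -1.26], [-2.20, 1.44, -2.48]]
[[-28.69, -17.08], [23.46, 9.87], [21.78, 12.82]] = y@[[5.56, 4.10], [3.45, 5.42], [-11.71, -5.66]]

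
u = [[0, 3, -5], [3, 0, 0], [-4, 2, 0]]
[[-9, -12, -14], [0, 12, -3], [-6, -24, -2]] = u@[[0, 4, -1], [-3, -4, -3], [0, 0, 1]]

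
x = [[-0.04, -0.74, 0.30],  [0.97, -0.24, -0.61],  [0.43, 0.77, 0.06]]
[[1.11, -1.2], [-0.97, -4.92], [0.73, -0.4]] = x @ [[1.31, -4.45], [-0.07, 1.95], [3.70, 0.23]]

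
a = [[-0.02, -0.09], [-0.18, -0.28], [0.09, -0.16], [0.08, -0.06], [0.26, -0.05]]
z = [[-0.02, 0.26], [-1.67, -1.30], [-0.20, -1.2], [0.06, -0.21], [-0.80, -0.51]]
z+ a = [[-0.04, 0.17], [-1.85, -1.58], [-0.11, -1.36], [0.14, -0.27], [-0.54, -0.56]]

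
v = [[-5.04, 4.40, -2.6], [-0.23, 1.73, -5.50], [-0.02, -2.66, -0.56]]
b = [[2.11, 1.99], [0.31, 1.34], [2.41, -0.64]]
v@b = [[-15.54, -2.47], [-13.2, 5.38], [-2.22, -3.25]]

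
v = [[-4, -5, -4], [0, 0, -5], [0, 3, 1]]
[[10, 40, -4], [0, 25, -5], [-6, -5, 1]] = v @ [[0, -5, 0], [-2, 0, 0], [0, -5, 1]]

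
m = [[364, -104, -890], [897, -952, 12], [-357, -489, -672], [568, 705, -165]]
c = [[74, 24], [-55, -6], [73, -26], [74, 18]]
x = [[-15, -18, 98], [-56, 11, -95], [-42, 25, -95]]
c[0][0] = 74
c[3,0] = 74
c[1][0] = -55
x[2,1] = 25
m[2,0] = -357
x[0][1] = -18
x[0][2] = 98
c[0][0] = 74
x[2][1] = 25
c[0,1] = 24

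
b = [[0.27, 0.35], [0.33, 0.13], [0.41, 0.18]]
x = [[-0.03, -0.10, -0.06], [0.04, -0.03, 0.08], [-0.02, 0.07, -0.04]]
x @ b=[[-0.07, -0.03], [0.03, 0.02], [0.0, -0.01]]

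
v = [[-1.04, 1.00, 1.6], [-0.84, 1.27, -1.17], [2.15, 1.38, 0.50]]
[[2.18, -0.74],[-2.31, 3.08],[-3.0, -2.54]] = v@[[-0.99, -1.1], [-1.15, 0.39], [1.44, -1.42]]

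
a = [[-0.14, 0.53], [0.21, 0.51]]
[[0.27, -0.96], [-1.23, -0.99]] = a @ [[-4.34, -0.19],[-0.63, -1.87]]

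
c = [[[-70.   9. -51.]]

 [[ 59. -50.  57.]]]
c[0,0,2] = -51.0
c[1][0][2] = 57.0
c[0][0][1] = 9.0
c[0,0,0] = -70.0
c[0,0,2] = -51.0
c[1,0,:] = [59.0, -50.0, 57.0]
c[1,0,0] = 59.0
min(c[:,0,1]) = -50.0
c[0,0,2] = -51.0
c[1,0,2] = 57.0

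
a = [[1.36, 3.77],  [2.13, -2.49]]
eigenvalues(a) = [2.86, -3.99]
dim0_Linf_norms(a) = [2.13, 3.77]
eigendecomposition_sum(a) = [[2.23, 1.57], [0.89, 0.63]] + [[-0.87, 2.20], [1.24, -3.12]]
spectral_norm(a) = 4.52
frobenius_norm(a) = 5.18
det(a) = -11.42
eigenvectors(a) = [[0.93, -0.58], [0.37, 0.82]]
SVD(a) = [[-0.83, 0.56], [0.56, 0.83]] @ diag([4.518320551400191, 2.526713160371527]) @ [[0.01,-1.0], [1.00,0.01]]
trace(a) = -1.13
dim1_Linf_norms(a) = [3.77, 2.49]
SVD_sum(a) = [[-0.05, 3.75], [0.03, -2.52]] + [[1.41, 0.02], [2.1, 0.03]]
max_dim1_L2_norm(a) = 4.01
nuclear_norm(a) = 7.05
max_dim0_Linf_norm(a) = 3.77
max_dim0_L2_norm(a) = 4.52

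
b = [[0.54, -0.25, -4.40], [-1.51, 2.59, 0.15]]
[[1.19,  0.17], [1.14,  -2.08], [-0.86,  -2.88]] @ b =[[0.39, 0.14, -5.21],[3.76, -5.67, -5.33],[3.88, -7.24, 3.35]]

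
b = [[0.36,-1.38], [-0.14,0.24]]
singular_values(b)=[1.45, 0.07]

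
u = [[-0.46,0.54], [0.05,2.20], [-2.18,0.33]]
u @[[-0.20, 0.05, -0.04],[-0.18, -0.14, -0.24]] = [[-0.01,-0.10,-0.11], [-0.41,-0.31,-0.53], [0.38,-0.16,0.01]]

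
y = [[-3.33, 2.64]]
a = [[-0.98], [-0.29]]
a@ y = [[3.26, -2.59], [0.97, -0.77]]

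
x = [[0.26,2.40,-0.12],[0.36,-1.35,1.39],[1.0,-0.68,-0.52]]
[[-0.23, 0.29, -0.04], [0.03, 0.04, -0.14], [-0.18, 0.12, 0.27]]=x @ [[-0.22, 0.22, 0.15], [-0.07, 0.1, -0.04], [0.01, 0.07, -0.18]]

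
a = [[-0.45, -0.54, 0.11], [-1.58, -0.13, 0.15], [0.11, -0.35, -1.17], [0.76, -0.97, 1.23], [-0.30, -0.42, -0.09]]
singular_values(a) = [1.98, 1.66, 1.08]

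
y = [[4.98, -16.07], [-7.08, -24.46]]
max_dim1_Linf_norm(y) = 24.46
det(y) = -235.59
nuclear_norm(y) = 37.45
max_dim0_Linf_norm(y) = 24.46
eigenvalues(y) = [8.44, -27.92]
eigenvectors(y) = [[0.98, 0.44],[-0.21, 0.90]]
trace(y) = -19.48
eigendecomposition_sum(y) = [[7.64,  -3.73], [-1.64,  0.8]] + [[-2.66, -12.34],[-5.44, -25.26]]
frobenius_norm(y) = 30.52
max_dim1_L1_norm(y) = 31.54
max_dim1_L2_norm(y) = 25.46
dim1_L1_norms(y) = [21.05, 31.54]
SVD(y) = [[0.52, 0.85], [0.85, -0.52]] @ diag([29.45308275297875, 7.998700916160429]) @ [[-0.12, -0.99], [0.99, -0.12]]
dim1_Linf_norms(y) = [16.07, 24.46]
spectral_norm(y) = 29.45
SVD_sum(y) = [[-1.8, -15.27], [-2.93, -24.95]] + [[6.78, -0.80], [-4.15, 0.49]]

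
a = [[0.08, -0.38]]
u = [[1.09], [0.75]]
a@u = [[-0.20]]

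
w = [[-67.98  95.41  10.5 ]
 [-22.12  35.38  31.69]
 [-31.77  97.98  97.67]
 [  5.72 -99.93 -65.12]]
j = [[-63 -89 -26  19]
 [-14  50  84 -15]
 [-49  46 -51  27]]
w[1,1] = 35.38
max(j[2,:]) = 46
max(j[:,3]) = 27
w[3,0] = 5.72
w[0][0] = -67.98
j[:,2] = [-26, 84, -51]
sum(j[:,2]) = 7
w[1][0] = -22.12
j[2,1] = 46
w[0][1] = 95.41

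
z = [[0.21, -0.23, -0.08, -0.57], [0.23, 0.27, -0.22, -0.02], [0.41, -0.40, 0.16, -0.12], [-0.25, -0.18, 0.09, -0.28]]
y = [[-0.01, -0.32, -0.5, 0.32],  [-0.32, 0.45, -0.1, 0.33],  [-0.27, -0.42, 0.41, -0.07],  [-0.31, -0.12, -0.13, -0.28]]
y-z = [[-0.22, -0.09, -0.42, 0.89], [-0.55, 0.18, 0.12, 0.35], [-0.68, -0.02, 0.25, 0.05], [-0.06, 0.06, -0.22, 0.00]]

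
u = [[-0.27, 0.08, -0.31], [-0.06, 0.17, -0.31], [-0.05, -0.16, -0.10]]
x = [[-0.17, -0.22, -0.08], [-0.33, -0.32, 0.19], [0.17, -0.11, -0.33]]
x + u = [[-0.44,-0.14,-0.39],[-0.39,-0.15,-0.12],[0.12,-0.27,-0.43]]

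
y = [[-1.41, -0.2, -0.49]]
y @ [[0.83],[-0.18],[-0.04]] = [[-1.11]]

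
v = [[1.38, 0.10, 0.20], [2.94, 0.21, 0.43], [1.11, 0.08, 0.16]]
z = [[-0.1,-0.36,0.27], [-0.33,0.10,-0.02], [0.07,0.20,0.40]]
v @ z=[[-0.16, -0.45, 0.45],[-0.33, -0.95, 0.96],[-0.13, -0.36, 0.36]]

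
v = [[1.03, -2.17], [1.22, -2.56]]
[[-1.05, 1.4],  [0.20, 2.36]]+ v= [[-0.02,  -0.77], [1.42,  -0.20]]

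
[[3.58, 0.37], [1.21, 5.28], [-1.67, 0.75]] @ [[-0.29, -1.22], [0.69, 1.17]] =[[-0.78, -3.93], [3.29, 4.7], [1.0, 2.91]]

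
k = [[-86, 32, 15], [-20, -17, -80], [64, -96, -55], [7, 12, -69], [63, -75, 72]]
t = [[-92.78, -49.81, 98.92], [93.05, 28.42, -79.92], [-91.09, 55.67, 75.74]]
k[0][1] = 32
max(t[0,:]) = 98.92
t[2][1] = 55.67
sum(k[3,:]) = -50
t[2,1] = 55.67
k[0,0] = -86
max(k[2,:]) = 64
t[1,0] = 93.05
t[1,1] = 28.42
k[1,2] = -80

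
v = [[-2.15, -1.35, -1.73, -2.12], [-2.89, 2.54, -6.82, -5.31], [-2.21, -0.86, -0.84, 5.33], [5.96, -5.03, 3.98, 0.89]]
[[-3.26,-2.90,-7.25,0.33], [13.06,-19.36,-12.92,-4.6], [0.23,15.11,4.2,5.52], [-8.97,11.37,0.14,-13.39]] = v @ [[1.60, -0.21, 0.11, -2.71], [1.91, -1.83, 1.42, 1.03], [-2.38, 0.30, 1.38, 1.91], [0.64, 2.5, 1.28, 0.38]]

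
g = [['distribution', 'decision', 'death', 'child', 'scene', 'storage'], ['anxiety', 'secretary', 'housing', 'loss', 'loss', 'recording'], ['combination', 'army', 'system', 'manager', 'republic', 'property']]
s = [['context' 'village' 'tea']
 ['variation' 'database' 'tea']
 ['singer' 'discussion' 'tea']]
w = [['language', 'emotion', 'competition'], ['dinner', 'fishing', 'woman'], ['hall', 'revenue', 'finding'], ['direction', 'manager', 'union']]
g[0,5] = 'storage'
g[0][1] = 'decision'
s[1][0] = 'variation'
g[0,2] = 'death'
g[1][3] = 'loss'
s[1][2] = 'tea'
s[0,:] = ['context', 'village', 'tea']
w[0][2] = 'competition'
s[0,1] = 'village'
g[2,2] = 'system'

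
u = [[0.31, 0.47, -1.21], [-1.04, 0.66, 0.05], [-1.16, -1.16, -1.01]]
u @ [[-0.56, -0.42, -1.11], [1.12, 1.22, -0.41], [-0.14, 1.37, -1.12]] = [[0.52,-1.21,0.82], [1.31,1.31,0.83], [-0.51,-2.31,2.89]]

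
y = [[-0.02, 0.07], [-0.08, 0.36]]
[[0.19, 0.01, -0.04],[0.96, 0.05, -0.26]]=y @ [[-1.66, -0.97, -1.44], [2.31, -0.09, -1.05]]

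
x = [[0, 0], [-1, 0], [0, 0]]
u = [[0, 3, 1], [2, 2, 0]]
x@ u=[[0, 0, 0], [0, -3, -1], [0, 0, 0]]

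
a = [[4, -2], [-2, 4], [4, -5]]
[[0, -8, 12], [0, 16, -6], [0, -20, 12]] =a @ [[0, 0, 3], [0, 4, 0]]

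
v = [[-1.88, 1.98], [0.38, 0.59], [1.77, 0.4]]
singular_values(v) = [2.94, 1.61]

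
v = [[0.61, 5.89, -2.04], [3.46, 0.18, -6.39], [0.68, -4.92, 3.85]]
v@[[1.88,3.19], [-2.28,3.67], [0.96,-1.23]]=[[-14.24, 26.07],[-0.04, 19.56],[16.19, -20.62]]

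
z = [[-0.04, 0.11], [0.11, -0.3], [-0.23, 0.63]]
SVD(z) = [[-0.16, -0.4], [0.42, -0.85], [-0.89, -0.34]] @ diag([0.7520636977784523, 0.0004410031756821328]) @ [[0.34, -0.94], [-0.94, -0.34]]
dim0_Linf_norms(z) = [0.23, 0.63]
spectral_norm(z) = 0.75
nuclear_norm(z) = 0.75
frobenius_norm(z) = 0.75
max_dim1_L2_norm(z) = 0.67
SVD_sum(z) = [[-0.04, 0.11], [0.11, -0.30], [-0.23, 0.63]] + [[0.0, 0.00],[0.0, 0.0],[0.0, 0.00]]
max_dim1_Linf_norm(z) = 0.63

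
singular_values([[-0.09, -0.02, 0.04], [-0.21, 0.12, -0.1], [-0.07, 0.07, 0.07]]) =[0.28, 0.11, 0.07]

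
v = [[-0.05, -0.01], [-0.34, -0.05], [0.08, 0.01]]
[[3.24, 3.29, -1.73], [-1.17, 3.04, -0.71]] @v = [[-1.42, -0.21],[-1.03, -0.15]]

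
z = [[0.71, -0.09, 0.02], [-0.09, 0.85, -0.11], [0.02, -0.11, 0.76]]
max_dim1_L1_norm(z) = 1.05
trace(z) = 2.32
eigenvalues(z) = [0.95, 0.65, 0.71]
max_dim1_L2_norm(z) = 0.86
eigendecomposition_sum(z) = [[0.11, -0.26, 0.16], [-0.26, 0.62, -0.38], [0.16, -0.38, 0.23]] + [[0.32, 0.26, 0.20], [0.26, 0.2, 0.16], [0.20, 0.16, 0.12]] + [[0.28,  -0.09,  -0.34],[-0.09,  0.03,  0.11],[-0.34,  0.11,  0.41]]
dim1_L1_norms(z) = [0.82, 1.05, 0.89]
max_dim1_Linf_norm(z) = 0.85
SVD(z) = [[-0.34, 0.62, -0.71], [0.8, -0.20, -0.56], [-0.49, -0.76, -0.43]] @ diag([0.9545298759776515, 0.7145028607017142, 0.650967263320634]) @ [[-0.34, 0.8, -0.49], [0.62, -0.2, -0.76], [-0.71, -0.56, -0.43]]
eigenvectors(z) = [[-0.34,0.71,-0.62], [0.8,0.56,0.2], [-0.49,0.43,0.76]]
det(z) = 0.44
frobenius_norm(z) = 1.36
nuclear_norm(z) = 2.32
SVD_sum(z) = [[0.11, -0.26, 0.16], [-0.26, 0.62, -0.38], [0.16, -0.38, 0.23]] + [[0.28, -0.09, -0.34], [-0.09, 0.03, 0.11], [-0.34, 0.11, 0.41]] + [[0.32, 0.26, 0.2], [0.26, 0.2, 0.16], [0.20, 0.16, 0.12]]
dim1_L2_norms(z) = [0.72, 0.86, 0.77]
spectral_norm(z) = 0.95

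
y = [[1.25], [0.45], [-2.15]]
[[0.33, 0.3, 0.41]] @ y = [[-0.33]]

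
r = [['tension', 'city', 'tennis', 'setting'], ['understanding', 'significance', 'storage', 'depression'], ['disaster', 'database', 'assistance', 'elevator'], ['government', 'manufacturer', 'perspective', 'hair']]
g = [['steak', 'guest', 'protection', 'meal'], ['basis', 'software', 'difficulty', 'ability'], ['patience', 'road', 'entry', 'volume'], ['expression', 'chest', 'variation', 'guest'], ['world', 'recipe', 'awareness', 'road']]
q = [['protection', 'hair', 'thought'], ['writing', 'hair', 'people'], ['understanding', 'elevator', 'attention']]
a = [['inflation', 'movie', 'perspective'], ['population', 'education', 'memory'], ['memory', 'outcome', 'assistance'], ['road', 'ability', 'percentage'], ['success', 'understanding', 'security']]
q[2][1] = 'elevator'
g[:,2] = ['protection', 'difficulty', 'entry', 'variation', 'awareness']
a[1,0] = 'population'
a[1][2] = 'memory'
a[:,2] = ['perspective', 'memory', 'assistance', 'percentage', 'security']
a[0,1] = 'movie'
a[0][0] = 'inflation'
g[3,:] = ['expression', 'chest', 'variation', 'guest']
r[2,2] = 'assistance'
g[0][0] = 'steak'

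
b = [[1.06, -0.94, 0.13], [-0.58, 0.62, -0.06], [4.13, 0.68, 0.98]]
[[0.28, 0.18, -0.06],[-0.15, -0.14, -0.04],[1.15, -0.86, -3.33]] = b @ [[0.16, -0.18, -0.58], [-0.04, -0.38, -0.66], [0.53, 0.14, -0.5]]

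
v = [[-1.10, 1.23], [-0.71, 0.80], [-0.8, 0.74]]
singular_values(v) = [2.25, 0.09]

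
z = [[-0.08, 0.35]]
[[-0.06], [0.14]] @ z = [[0.00,-0.02], [-0.01,0.05]]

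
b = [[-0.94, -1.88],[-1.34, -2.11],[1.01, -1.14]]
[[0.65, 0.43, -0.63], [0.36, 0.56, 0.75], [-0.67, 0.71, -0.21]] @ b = [[-1.82, -1.41],[-0.33, -2.71],[-0.53, 0.0]]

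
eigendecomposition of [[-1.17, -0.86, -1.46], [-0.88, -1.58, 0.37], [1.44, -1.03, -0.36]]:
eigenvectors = [[0.11-0.58j, (0.11+0.58j), 0.60+0.00j], [0.10+0.31j, (0.1-0.31j), (0.8+0j)], [-0.74+0.00j, -0.74-0.00j, -0.02+0.00j]]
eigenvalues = [(-0.43+1.57j), (-0.43-1.57j), (-2.25+0j)]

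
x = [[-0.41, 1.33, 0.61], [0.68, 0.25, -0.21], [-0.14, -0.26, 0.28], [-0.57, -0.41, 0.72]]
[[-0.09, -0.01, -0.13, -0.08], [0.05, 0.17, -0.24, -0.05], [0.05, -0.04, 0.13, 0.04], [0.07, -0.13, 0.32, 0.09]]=x@[[0.16, 0.24, -0.23, -0.03],[-0.10, 0.05, -0.23, -0.09],[0.17, 0.04, 0.13, 0.05]]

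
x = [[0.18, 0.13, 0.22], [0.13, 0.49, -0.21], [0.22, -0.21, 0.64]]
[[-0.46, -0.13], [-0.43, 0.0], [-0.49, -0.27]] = x@[[-0.31, 0.04], [-1.26, -0.22], [-1.08, -0.51]]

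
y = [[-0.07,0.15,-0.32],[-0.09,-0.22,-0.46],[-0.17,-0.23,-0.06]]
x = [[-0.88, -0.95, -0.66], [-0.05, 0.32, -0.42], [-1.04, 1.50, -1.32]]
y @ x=[[0.39,-0.37,0.41], [0.57,-0.67,0.76], [0.22,-0.0,0.29]]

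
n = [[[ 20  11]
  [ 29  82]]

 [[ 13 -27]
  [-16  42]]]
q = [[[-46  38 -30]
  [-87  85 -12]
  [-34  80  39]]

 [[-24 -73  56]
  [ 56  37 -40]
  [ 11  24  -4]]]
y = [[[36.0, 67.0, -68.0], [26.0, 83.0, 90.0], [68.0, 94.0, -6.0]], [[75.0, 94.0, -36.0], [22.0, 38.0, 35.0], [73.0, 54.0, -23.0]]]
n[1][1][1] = 42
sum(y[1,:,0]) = 170.0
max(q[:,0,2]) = 56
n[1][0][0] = 13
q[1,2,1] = 24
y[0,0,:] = [36.0, 67.0, -68.0]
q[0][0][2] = -30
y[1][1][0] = 22.0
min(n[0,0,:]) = 11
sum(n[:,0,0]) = 33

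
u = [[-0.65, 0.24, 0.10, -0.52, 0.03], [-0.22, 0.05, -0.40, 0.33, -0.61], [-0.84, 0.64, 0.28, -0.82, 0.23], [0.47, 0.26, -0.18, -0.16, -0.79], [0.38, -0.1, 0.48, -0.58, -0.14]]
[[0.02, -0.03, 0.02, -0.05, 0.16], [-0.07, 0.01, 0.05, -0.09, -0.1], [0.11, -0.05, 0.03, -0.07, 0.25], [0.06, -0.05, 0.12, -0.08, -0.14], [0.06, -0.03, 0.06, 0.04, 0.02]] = u@ [[0.09, -0.04, 0.02, 0.05, -0.13], [0.18, -0.04, 0.05, -0.1, -0.02], [0.03, 0.08, 0.02, 0.03, -0.01], [-0.06, 0.1, -0.05, -0.01, -0.15], [0.04, -0.01, -0.12, 0.09, 0.13]]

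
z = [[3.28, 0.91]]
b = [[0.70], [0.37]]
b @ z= [[2.3, 0.64], [1.21, 0.34]]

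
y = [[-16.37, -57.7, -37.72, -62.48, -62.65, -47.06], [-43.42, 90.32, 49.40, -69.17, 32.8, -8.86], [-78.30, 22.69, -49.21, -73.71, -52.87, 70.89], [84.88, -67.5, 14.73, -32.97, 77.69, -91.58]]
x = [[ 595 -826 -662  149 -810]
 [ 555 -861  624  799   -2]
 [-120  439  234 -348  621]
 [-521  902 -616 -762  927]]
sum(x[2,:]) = 826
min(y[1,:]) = -69.17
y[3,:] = [84.88, -67.5, 14.73, -32.97, 77.69, -91.58]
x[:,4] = [-810, -2, 621, 927]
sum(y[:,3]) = -238.33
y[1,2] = 49.4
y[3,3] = -32.97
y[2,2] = -49.21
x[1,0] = 555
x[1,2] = 624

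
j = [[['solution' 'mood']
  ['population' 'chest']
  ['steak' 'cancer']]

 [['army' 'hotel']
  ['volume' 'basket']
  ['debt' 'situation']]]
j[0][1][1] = 'chest'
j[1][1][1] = 'basket'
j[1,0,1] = 'hotel'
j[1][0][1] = 'hotel'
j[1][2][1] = 'situation'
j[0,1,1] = 'chest'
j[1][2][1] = 'situation'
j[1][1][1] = 'basket'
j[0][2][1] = 'cancer'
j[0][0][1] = 'mood'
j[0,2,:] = ['steak', 'cancer']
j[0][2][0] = 'steak'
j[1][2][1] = 'situation'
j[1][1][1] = 'basket'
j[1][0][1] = 'hotel'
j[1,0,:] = ['army', 'hotel']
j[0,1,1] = 'chest'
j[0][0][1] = 'mood'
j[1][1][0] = 'volume'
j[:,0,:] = [['solution', 'mood'], ['army', 'hotel']]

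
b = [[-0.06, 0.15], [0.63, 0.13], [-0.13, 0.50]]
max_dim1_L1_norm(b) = 0.76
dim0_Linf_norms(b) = [0.63, 0.5]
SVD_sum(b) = [[-0.05,-0.00],[0.64,0.04],[-0.1,-0.01]] + [[-0.01, 0.15], [-0.01, 0.09], [-0.03, 0.51]]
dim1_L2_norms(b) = [0.16, 0.64, 0.52]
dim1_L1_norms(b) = [0.21, 0.76, 0.63]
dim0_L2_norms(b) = [0.65, 0.54]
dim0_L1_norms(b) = [0.82, 0.78]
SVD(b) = [[-0.08, -0.29], [0.99, -0.17], [-0.15, -0.94]] @ diag([0.6464408208464509, 0.5375074558956059]) @ [[1.00,0.06], [0.06,-1.0]]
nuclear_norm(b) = 1.18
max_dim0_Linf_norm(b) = 0.63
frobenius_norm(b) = 0.84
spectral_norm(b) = 0.65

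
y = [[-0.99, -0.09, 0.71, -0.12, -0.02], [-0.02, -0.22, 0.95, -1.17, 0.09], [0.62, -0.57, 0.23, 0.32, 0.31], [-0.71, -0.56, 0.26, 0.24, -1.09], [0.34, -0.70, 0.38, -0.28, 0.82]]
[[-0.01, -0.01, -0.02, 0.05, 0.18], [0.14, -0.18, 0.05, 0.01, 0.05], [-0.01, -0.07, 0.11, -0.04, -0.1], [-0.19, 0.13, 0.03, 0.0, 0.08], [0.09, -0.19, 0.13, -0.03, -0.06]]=y@ [[0.04, -0.04, 0.04, -0.04, -0.14],[0.07, 0.05, -0.14, 0.04, 0.06],[0.03, -0.05, 0.01, 0.02, 0.07],[-0.1, 0.10, -0.01, -0.0, 0.01],[0.10, -0.11, 0.02, 0.01, 0.01]]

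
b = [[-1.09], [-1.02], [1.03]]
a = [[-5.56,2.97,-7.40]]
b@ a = [[6.06, -3.24, 8.07], [5.67, -3.03, 7.55], [-5.73, 3.06, -7.62]]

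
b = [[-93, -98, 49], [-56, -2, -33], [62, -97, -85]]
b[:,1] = [-98, -2, -97]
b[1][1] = -2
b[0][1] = -98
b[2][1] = -97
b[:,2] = [49, -33, -85]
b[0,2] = 49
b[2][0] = 62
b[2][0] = 62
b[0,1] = -98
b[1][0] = -56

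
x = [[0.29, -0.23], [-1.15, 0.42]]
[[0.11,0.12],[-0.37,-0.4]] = x@[[0.26, 0.28], [-0.16, -0.19]]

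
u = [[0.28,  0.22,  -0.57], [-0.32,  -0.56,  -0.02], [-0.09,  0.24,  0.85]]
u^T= [[0.28, -0.32, -0.09], [0.22, -0.56, 0.24], [-0.57, -0.02, 0.85]]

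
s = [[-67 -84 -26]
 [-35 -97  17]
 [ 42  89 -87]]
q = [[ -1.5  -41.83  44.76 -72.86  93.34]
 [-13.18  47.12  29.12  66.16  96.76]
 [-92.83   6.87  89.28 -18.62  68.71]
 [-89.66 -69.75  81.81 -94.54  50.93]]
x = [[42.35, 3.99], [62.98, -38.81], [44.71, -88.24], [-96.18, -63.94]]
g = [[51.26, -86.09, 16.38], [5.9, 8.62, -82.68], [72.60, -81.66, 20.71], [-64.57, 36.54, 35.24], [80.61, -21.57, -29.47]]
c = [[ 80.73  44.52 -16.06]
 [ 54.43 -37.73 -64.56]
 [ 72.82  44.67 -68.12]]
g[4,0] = 80.61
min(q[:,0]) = -92.83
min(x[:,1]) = -88.24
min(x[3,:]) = -96.18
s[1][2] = 17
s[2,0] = 42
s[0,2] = -26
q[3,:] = [-89.66, -69.75, 81.81, -94.54, 50.93]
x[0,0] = 42.35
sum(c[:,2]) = -148.74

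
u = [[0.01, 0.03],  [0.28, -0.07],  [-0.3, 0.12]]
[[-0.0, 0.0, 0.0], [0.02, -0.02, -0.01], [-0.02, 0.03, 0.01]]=u@[[0.05, -0.07, -0.02], [-0.03, 0.04, 0.01]]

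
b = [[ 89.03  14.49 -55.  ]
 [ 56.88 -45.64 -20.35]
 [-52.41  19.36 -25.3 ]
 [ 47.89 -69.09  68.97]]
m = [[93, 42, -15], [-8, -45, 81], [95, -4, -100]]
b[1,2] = -20.35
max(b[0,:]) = 89.03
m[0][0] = 93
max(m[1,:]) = 81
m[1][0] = -8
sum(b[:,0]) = 141.39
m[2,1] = -4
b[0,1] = 14.49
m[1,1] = -45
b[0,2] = -55.0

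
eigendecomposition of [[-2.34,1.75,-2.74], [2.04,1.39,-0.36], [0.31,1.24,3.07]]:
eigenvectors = [[0.91+0.00j, 0.33-0.29j, 0.33+0.29j],[-0.40+0.00j, (0.13-0.59j), (0.13+0.59j)],[(0.03+0j), (-0.66+0j), (-0.66-0j)]]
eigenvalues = [(-3.21+0j), (2.67+1.26j), (2.67-1.26j)]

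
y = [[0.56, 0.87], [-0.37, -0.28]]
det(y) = 0.165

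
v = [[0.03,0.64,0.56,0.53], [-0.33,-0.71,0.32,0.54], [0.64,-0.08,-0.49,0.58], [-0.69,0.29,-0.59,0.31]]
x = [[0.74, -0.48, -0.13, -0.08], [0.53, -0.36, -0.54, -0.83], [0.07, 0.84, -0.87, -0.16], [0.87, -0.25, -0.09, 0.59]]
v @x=[[0.86,0.09,-0.88,-0.31], [-0.13,0.55,0.10,0.88], [0.90,-0.84,0.33,0.44], [-0.13,-0.35,0.42,0.09]]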